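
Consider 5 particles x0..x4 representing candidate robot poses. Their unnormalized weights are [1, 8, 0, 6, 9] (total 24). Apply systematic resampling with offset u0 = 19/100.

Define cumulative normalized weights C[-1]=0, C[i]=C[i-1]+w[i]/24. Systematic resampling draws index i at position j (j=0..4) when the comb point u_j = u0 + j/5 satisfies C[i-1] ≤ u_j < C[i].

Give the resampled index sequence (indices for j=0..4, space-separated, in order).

C = [1/24, 3/8, 3/8, 5/8, 1]
j=0: u_0=19/100 ∈ [1/24, 3/8) → index 1
j=1: u_1=39/100 ∈ [3/8, 5/8) → index 3
j=2: u_2=59/100 ∈ [3/8, 5/8) → index 3
j=3: u_3=79/100 ∈ [5/8, 1) → index 4
j=4: u_4=99/100 ∈ [5/8, 1) → index 4

1 3 3 4 4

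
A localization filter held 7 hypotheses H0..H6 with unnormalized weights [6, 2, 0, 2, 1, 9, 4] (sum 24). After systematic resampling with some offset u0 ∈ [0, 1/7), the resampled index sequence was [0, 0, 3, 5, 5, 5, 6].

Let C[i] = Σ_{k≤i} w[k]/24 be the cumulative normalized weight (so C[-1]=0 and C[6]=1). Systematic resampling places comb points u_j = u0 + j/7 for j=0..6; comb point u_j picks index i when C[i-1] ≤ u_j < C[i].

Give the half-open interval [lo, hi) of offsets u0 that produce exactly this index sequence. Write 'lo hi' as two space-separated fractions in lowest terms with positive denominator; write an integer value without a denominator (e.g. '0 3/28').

C = [1/4, 1/3, 1/3, 5/12, 11/24, 5/6, 1]
j=0 picked index 0: u0 ∈ [0, 1/4)
j=1 picked index 0: u0 ∈ [-1/7, 3/28)
j=2 picked index 3: u0 ∈ [1/21, 11/84)
j=3 picked index 5: u0 ∈ [5/168, 17/42)
j=4 picked index 5: u0 ∈ [-19/168, 11/42)
j=5 picked index 5: u0 ∈ [-43/168, 5/42)
j=6 picked index 6: u0 ∈ [-1/42, 1/7)
intersection: [1/21, 3/28)

1/21 3/28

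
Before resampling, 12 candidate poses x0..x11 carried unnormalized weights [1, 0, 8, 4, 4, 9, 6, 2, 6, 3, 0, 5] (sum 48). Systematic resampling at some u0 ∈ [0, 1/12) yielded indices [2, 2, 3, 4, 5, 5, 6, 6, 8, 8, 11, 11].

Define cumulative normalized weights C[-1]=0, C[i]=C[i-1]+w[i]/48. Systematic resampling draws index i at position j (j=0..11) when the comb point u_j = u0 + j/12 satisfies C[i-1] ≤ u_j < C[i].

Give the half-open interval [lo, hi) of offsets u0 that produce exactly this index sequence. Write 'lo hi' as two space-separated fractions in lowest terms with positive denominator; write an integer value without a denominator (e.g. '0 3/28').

C = [1/48, 1/48, 3/16, 13/48, 17/48, 13/24, 2/3, 17/24, 5/6, 43/48, 43/48, 1]
j=0 picked index 2: u0 ∈ [1/48, 3/16)
j=1 picked index 2: u0 ∈ [-1/16, 5/48)
j=2 picked index 3: u0 ∈ [1/48, 5/48)
j=3 picked index 4: u0 ∈ [1/48, 5/48)
j=4 picked index 5: u0 ∈ [1/48, 5/24)
j=5 picked index 5: u0 ∈ [-1/16, 1/8)
j=6 picked index 6: u0 ∈ [1/24, 1/6)
j=7 picked index 6: u0 ∈ [-1/24, 1/12)
j=8 picked index 8: u0 ∈ [1/24, 1/6)
j=9 picked index 8: u0 ∈ [-1/24, 1/12)
j=10 picked index 11: u0 ∈ [1/16, 1/6)
j=11 picked index 11: u0 ∈ [-1/48, 1/12)
intersection: [1/16, 1/12)

1/16 1/12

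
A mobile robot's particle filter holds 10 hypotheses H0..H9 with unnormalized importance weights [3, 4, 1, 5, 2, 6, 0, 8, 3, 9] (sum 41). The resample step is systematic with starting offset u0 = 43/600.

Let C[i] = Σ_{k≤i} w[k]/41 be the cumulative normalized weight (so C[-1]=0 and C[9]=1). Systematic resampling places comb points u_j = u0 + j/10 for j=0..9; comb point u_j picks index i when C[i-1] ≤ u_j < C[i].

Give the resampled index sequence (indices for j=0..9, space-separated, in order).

0 2 3 5 5 7 7 8 9 9

C = [3/41, 7/41, 8/41, 13/41, 15/41, 21/41, 21/41, 29/41, 32/41, 1]
j=0: u_0=43/600 ∈ [0, 3/41) → index 0
j=1: u_1=103/600 ∈ [7/41, 8/41) → index 2
j=2: u_2=163/600 ∈ [8/41, 13/41) → index 3
j=3: u_3=223/600 ∈ [15/41, 21/41) → index 5
j=4: u_4=283/600 ∈ [15/41, 21/41) → index 5
j=5: u_5=343/600 ∈ [21/41, 29/41) → index 7
j=6: u_6=403/600 ∈ [21/41, 29/41) → index 7
j=7: u_7=463/600 ∈ [29/41, 32/41) → index 8
j=8: u_8=523/600 ∈ [32/41, 1) → index 9
j=9: u_9=583/600 ∈ [32/41, 1) → index 9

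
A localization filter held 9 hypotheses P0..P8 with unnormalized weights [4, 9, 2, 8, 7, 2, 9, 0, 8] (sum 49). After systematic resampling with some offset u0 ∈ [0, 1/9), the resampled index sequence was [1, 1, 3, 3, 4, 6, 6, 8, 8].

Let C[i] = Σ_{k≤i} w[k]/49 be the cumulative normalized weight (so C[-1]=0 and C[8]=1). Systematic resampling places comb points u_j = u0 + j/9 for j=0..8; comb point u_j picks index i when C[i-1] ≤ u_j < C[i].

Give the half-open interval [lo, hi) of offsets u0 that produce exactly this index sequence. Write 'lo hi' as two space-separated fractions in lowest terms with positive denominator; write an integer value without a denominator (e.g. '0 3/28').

43/441 1/9

C = [4/49, 13/49, 15/49, 23/49, 30/49, 32/49, 41/49, 41/49, 1]
j=0 picked index 1: u0 ∈ [4/49, 13/49)
j=1 picked index 1: u0 ∈ [-13/441, 68/441)
j=2 picked index 3: u0 ∈ [37/441, 109/441)
j=3 picked index 3: u0 ∈ [-4/147, 20/147)
j=4 picked index 4: u0 ∈ [11/441, 74/441)
j=5 picked index 6: u0 ∈ [43/441, 124/441)
j=6 picked index 6: u0 ∈ [-2/147, 25/147)
j=7 picked index 8: u0 ∈ [26/441, 2/9)
j=8 picked index 8: u0 ∈ [-23/441, 1/9)
intersection: [43/441, 1/9)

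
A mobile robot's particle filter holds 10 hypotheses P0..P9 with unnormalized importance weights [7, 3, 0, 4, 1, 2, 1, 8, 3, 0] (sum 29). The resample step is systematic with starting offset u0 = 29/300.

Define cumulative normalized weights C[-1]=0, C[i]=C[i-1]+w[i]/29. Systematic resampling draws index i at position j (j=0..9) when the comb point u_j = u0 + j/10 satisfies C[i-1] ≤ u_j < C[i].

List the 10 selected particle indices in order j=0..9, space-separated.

C = [7/29, 10/29, 10/29, 14/29, 15/29, 17/29, 18/29, 26/29, 1, 1]
j=0: u_0=29/300 ∈ [0, 7/29) → index 0
j=1: u_1=59/300 ∈ [0, 7/29) → index 0
j=2: u_2=89/300 ∈ [7/29, 10/29) → index 1
j=3: u_3=119/300 ∈ [10/29, 14/29) → index 3
j=4: u_4=149/300 ∈ [14/29, 15/29) → index 4
j=5: u_5=179/300 ∈ [17/29, 18/29) → index 6
j=6: u_6=209/300 ∈ [18/29, 26/29) → index 7
j=7: u_7=239/300 ∈ [18/29, 26/29) → index 7
j=8: u_8=269/300 ∈ [26/29, 1) → index 8
j=9: u_9=299/300 ∈ [26/29, 1) → index 8

0 0 1 3 4 6 7 7 8 8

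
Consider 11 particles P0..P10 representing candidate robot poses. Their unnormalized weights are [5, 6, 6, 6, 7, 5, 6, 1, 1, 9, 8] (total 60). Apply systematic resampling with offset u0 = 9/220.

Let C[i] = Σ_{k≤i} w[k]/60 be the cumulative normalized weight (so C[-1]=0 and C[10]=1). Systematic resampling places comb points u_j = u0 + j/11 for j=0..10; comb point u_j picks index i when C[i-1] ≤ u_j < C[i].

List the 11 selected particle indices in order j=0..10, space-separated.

C = [1/12, 11/60, 17/60, 23/60, 1/2, 7/12, 41/60, 7/10, 43/60, 13/15, 1]
j=0: u_0=9/220 ∈ [0, 1/12) → index 0
j=1: u_1=29/220 ∈ [1/12, 11/60) → index 1
j=2: u_2=49/220 ∈ [11/60, 17/60) → index 2
j=3: u_3=69/220 ∈ [17/60, 23/60) → index 3
j=4: u_4=89/220 ∈ [23/60, 1/2) → index 4
j=5: u_5=109/220 ∈ [23/60, 1/2) → index 4
j=6: u_6=129/220 ∈ [7/12, 41/60) → index 6
j=7: u_7=149/220 ∈ [7/12, 41/60) → index 6
j=8: u_8=169/220 ∈ [43/60, 13/15) → index 9
j=9: u_9=189/220 ∈ [43/60, 13/15) → index 9
j=10: u_10=19/20 ∈ [13/15, 1) → index 10

0 1 2 3 4 4 6 6 9 9 10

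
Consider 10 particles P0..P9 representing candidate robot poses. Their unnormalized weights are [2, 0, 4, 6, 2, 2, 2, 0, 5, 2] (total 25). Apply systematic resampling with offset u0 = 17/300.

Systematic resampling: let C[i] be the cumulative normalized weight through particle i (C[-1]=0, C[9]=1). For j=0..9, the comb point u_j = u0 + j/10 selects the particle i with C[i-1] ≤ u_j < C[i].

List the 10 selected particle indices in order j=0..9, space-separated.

C = [2/25, 2/25, 6/25, 12/25, 14/25, 16/25, 18/25, 18/25, 23/25, 1]
j=0: u_0=17/300 ∈ [0, 2/25) → index 0
j=1: u_1=47/300 ∈ [2/25, 6/25) → index 2
j=2: u_2=77/300 ∈ [6/25, 12/25) → index 3
j=3: u_3=107/300 ∈ [6/25, 12/25) → index 3
j=4: u_4=137/300 ∈ [6/25, 12/25) → index 3
j=5: u_5=167/300 ∈ [12/25, 14/25) → index 4
j=6: u_6=197/300 ∈ [16/25, 18/25) → index 6
j=7: u_7=227/300 ∈ [18/25, 23/25) → index 8
j=8: u_8=257/300 ∈ [18/25, 23/25) → index 8
j=9: u_9=287/300 ∈ [23/25, 1) → index 9

0 2 3 3 3 4 6 8 8 9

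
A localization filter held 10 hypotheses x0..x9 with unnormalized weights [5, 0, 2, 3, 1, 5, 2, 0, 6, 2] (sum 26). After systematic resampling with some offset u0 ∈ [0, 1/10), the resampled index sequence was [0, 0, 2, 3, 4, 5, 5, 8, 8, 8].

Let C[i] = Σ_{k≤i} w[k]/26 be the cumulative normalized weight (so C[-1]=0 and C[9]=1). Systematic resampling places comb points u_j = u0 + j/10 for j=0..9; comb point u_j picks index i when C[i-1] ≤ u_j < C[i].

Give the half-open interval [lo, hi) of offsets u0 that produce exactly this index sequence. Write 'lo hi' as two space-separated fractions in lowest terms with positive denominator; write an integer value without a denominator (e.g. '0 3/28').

C = [5/26, 5/26, 7/26, 5/13, 11/26, 8/13, 9/13, 9/13, 12/13, 1]
j=0 picked index 0: u0 ∈ [0, 5/26)
j=1 picked index 0: u0 ∈ [-1/10, 6/65)
j=2 picked index 2: u0 ∈ [-1/130, 9/130)
j=3 picked index 3: u0 ∈ [-2/65, 11/130)
j=4 picked index 4: u0 ∈ [-1/65, 3/130)
j=5 picked index 5: u0 ∈ [-1/13, 3/26)
j=6 picked index 5: u0 ∈ [-23/130, 1/65)
j=7 picked index 8: u0 ∈ [-1/130, 29/130)
j=8 picked index 8: u0 ∈ [-7/65, 8/65)
j=9 picked index 8: u0 ∈ [-27/130, 3/130)
intersection: [0, 1/65)

0 1/65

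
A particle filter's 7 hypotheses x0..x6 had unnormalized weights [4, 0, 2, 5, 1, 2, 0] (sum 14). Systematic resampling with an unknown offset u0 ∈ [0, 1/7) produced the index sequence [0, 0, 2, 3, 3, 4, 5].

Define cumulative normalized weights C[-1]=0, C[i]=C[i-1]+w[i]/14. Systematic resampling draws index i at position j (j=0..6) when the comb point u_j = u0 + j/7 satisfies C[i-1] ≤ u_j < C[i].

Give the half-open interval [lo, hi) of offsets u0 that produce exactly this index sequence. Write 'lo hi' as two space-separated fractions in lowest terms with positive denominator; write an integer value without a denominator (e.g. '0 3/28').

1/14 1/7

C = [2/7, 2/7, 3/7, 11/14, 6/7, 1, 1]
j=0 picked index 0: u0 ∈ [0, 2/7)
j=1 picked index 0: u0 ∈ [-1/7, 1/7)
j=2 picked index 2: u0 ∈ [0, 1/7)
j=3 picked index 3: u0 ∈ [0, 5/14)
j=4 picked index 3: u0 ∈ [-1/7, 3/14)
j=5 picked index 4: u0 ∈ [1/14, 1/7)
j=6 picked index 5: u0 ∈ [0, 1/7)
intersection: [1/14, 1/7)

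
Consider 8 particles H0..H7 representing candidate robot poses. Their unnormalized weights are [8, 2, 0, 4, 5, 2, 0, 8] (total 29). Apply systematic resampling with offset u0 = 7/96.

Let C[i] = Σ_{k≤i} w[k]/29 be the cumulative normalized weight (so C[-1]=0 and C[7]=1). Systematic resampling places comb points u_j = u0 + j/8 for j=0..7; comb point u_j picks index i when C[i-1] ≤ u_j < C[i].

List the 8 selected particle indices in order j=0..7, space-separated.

C = [8/29, 10/29, 10/29, 14/29, 19/29, 21/29, 21/29, 1]
j=0: u_0=7/96 ∈ [0, 8/29) → index 0
j=1: u_1=19/96 ∈ [0, 8/29) → index 0
j=2: u_2=31/96 ∈ [8/29, 10/29) → index 1
j=3: u_3=43/96 ∈ [10/29, 14/29) → index 3
j=4: u_4=55/96 ∈ [14/29, 19/29) → index 4
j=5: u_5=67/96 ∈ [19/29, 21/29) → index 5
j=6: u_6=79/96 ∈ [21/29, 1) → index 7
j=7: u_7=91/96 ∈ [21/29, 1) → index 7

0 0 1 3 4 5 7 7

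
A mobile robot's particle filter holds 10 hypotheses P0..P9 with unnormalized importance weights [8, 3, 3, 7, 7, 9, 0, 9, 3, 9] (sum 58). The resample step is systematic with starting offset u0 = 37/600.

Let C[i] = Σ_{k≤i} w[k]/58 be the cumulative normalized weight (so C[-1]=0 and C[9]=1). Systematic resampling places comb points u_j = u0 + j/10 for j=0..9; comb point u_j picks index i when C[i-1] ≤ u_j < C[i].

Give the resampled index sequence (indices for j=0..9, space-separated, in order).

C = [4/29, 11/58, 7/29, 21/58, 14/29, 37/58, 37/58, 23/29, 49/58, 1]
j=0: u_0=37/600 ∈ [0, 4/29) → index 0
j=1: u_1=97/600 ∈ [4/29, 11/58) → index 1
j=2: u_2=157/600 ∈ [7/29, 21/58) → index 3
j=3: u_3=217/600 ∈ [7/29, 21/58) → index 3
j=4: u_4=277/600 ∈ [21/58, 14/29) → index 4
j=5: u_5=337/600 ∈ [14/29, 37/58) → index 5
j=6: u_6=397/600 ∈ [37/58, 23/29) → index 7
j=7: u_7=457/600 ∈ [37/58, 23/29) → index 7
j=8: u_8=517/600 ∈ [49/58, 1) → index 9
j=9: u_9=577/600 ∈ [49/58, 1) → index 9

0 1 3 3 4 5 7 7 9 9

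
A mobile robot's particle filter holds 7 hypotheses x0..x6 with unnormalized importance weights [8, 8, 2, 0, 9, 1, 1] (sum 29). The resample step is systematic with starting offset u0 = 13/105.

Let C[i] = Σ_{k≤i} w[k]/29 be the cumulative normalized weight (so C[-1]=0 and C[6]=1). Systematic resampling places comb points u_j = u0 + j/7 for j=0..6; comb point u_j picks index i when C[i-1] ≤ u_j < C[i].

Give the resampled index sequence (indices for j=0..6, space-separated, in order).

0 0 1 2 4 4 6

C = [8/29, 16/29, 18/29, 18/29, 27/29, 28/29, 1]
j=0: u_0=13/105 ∈ [0, 8/29) → index 0
j=1: u_1=4/15 ∈ [0, 8/29) → index 0
j=2: u_2=43/105 ∈ [8/29, 16/29) → index 1
j=3: u_3=58/105 ∈ [16/29, 18/29) → index 2
j=4: u_4=73/105 ∈ [18/29, 27/29) → index 4
j=5: u_5=88/105 ∈ [18/29, 27/29) → index 4
j=6: u_6=103/105 ∈ [28/29, 1) → index 6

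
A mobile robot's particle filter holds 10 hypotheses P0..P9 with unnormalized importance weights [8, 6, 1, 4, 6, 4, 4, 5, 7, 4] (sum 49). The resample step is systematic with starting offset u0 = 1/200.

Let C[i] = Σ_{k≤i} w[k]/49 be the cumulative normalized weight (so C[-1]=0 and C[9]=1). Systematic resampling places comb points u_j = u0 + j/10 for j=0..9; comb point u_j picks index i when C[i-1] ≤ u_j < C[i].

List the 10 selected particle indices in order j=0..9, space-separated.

0 0 1 2 4 4 6 7 8 8

C = [8/49, 2/7, 15/49, 19/49, 25/49, 29/49, 33/49, 38/49, 45/49, 1]
j=0: u_0=1/200 ∈ [0, 8/49) → index 0
j=1: u_1=21/200 ∈ [0, 8/49) → index 0
j=2: u_2=41/200 ∈ [8/49, 2/7) → index 1
j=3: u_3=61/200 ∈ [2/7, 15/49) → index 2
j=4: u_4=81/200 ∈ [19/49, 25/49) → index 4
j=5: u_5=101/200 ∈ [19/49, 25/49) → index 4
j=6: u_6=121/200 ∈ [29/49, 33/49) → index 6
j=7: u_7=141/200 ∈ [33/49, 38/49) → index 7
j=8: u_8=161/200 ∈ [38/49, 45/49) → index 8
j=9: u_9=181/200 ∈ [38/49, 45/49) → index 8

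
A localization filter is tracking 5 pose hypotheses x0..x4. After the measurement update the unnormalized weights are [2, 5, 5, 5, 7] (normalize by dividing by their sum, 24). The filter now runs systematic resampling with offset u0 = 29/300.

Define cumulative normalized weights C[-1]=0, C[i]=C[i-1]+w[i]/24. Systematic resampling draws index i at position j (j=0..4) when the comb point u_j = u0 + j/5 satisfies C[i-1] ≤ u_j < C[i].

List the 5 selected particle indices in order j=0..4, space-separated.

C = [1/12, 7/24, 1/2, 17/24, 1]
j=0: u_0=29/300 ∈ [1/12, 7/24) → index 1
j=1: u_1=89/300 ∈ [7/24, 1/2) → index 2
j=2: u_2=149/300 ∈ [7/24, 1/2) → index 2
j=3: u_3=209/300 ∈ [1/2, 17/24) → index 3
j=4: u_4=269/300 ∈ [17/24, 1) → index 4

1 2 2 3 4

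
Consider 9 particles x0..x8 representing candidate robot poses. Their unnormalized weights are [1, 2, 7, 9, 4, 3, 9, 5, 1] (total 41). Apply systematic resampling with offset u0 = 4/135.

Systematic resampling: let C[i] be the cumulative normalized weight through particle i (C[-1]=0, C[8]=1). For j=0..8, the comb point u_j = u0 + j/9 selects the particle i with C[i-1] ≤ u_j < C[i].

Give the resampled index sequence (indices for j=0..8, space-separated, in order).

C = [1/41, 3/41, 10/41, 19/41, 23/41, 26/41, 35/41, 40/41, 1]
j=0: u_0=4/135 ∈ [1/41, 3/41) → index 1
j=1: u_1=19/135 ∈ [3/41, 10/41) → index 2
j=2: u_2=34/135 ∈ [10/41, 19/41) → index 3
j=3: u_3=49/135 ∈ [10/41, 19/41) → index 3
j=4: u_4=64/135 ∈ [19/41, 23/41) → index 4
j=5: u_5=79/135 ∈ [23/41, 26/41) → index 5
j=6: u_6=94/135 ∈ [26/41, 35/41) → index 6
j=7: u_7=109/135 ∈ [26/41, 35/41) → index 6
j=8: u_8=124/135 ∈ [35/41, 40/41) → index 7

1 2 3 3 4 5 6 6 7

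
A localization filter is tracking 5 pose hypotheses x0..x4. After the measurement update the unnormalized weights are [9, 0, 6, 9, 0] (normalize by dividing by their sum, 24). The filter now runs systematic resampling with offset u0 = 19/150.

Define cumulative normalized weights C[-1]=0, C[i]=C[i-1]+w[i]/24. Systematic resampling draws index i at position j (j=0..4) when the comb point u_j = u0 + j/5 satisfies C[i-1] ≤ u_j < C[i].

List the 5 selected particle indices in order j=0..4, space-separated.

0 0 2 3 3

C = [3/8, 3/8, 5/8, 1, 1]
j=0: u_0=19/150 ∈ [0, 3/8) → index 0
j=1: u_1=49/150 ∈ [0, 3/8) → index 0
j=2: u_2=79/150 ∈ [3/8, 5/8) → index 2
j=3: u_3=109/150 ∈ [5/8, 1) → index 3
j=4: u_4=139/150 ∈ [5/8, 1) → index 3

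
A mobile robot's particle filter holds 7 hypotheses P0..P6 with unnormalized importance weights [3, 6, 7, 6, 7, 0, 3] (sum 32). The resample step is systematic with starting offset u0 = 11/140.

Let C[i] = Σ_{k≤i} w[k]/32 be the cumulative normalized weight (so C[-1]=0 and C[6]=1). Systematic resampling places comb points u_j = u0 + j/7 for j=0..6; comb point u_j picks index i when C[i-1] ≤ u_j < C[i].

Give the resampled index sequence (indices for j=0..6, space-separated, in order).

0 1 2 3 3 4 6

C = [3/32, 9/32, 1/2, 11/16, 29/32, 29/32, 1]
j=0: u_0=11/140 ∈ [0, 3/32) → index 0
j=1: u_1=31/140 ∈ [3/32, 9/32) → index 1
j=2: u_2=51/140 ∈ [9/32, 1/2) → index 2
j=3: u_3=71/140 ∈ [1/2, 11/16) → index 3
j=4: u_4=13/20 ∈ [1/2, 11/16) → index 3
j=5: u_5=111/140 ∈ [11/16, 29/32) → index 4
j=6: u_6=131/140 ∈ [29/32, 1) → index 6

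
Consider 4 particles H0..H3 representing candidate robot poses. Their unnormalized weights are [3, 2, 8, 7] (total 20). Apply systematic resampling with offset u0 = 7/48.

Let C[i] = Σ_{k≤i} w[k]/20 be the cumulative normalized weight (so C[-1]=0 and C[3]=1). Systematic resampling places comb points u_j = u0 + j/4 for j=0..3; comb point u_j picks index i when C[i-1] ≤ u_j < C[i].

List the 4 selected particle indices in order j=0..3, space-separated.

0 2 2 3

C = [3/20, 1/4, 13/20, 1]
j=0: u_0=7/48 ∈ [0, 3/20) → index 0
j=1: u_1=19/48 ∈ [1/4, 13/20) → index 2
j=2: u_2=31/48 ∈ [1/4, 13/20) → index 2
j=3: u_3=43/48 ∈ [13/20, 1) → index 3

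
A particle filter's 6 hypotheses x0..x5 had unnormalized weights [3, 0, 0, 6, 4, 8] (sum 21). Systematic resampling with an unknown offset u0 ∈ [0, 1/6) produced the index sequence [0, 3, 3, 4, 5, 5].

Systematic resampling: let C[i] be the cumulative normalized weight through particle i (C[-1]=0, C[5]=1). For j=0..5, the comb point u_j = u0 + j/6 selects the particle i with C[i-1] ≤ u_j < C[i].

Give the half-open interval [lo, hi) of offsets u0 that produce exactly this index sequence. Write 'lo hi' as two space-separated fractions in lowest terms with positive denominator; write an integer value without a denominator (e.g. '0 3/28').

0 2/21

C = [1/7, 1/7, 1/7, 3/7, 13/21, 1]
j=0 picked index 0: u0 ∈ [0, 1/7)
j=1 picked index 3: u0 ∈ [-1/42, 11/42)
j=2 picked index 3: u0 ∈ [-4/21, 2/21)
j=3 picked index 4: u0 ∈ [-1/14, 5/42)
j=4 picked index 5: u0 ∈ [-1/21, 1/3)
j=5 picked index 5: u0 ∈ [-3/14, 1/6)
intersection: [0, 2/21)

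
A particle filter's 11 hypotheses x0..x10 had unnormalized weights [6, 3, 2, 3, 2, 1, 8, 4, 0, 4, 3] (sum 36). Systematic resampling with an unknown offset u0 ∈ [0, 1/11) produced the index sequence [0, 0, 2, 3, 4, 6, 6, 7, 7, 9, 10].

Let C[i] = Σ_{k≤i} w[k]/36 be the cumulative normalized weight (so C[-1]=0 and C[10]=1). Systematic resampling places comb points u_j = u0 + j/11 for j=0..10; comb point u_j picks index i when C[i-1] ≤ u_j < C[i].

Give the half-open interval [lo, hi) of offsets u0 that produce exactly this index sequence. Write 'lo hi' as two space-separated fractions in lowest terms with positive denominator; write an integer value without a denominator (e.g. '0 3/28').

3/44 5/66

C = [1/6, 1/4, 11/36, 7/18, 4/9, 17/36, 25/36, 29/36, 29/36, 11/12, 1]
j=0 picked index 0: u0 ∈ [0, 1/6)
j=1 picked index 0: u0 ∈ [-1/11, 5/66)
j=2 picked index 2: u0 ∈ [3/44, 49/396)
j=3 picked index 3: u0 ∈ [13/396, 23/198)
j=4 picked index 4: u0 ∈ [5/198, 8/99)
j=5 picked index 6: u0 ∈ [7/396, 95/396)
j=6 picked index 6: u0 ∈ [-29/396, 59/396)
j=7 picked index 7: u0 ∈ [23/396, 67/396)
j=8 picked index 7: u0 ∈ [-13/396, 31/396)
j=9 picked index 9: u0 ∈ [-5/396, 13/132)
j=10 picked index 10: u0 ∈ [1/132, 1/11)
intersection: [3/44, 5/66)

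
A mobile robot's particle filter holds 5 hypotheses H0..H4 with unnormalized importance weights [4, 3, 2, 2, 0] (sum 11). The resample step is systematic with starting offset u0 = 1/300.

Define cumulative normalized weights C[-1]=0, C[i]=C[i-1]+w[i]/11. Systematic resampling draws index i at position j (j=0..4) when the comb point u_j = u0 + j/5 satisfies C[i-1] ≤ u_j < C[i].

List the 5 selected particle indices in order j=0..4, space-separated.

C = [4/11, 7/11, 9/11, 1, 1]
j=0: u_0=1/300 ∈ [0, 4/11) → index 0
j=1: u_1=61/300 ∈ [0, 4/11) → index 0
j=2: u_2=121/300 ∈ [4/11, 7/11) → index 1
j=3: u_3=181/300 ∈ [4/11, 7/11) → index 1
j=4: u_4=241/300 ∈ [7/11, 9/11) → index 2

0 0 1 1 2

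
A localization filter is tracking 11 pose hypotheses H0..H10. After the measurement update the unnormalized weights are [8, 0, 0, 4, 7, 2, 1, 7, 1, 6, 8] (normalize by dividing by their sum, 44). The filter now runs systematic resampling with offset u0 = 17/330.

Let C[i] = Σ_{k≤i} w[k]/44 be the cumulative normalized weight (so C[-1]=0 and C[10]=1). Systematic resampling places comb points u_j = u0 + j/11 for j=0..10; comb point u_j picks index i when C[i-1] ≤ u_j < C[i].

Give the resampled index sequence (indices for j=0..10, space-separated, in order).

C = [2/11, 2/11, 2/11, 3/11, 19/44, 21/44, 1/2, 29/44, 15/22, 9/11, 1]
j=0: u_0=17/330 ∈ [0, 2/11) → index 0
j=1: u_1=47/330 ∈ [0, 2/11) → index 0
j=2: u_2=7/30 ∈ [2/11, 3/11) → index 3
j=3: u_3=107/330 ∈ [3/11, 19/44) → index 4
j=4: u_4=137/330 ∈ [3/11, 19/44) → index 4
j=5: u_5=167/330 ∈ [1/2, 29/44) → index 7
j=6: u_6=197/330 ∈ [1/2, 29/44) → index 7
j=7: u_7=227/330 ∈ [15/22, 9/11) → index 9
j=8: u_8=257/330 ∈ [15/22, 9/11) → index 9
j=9: u_9=287/330 ∈ [9/11, 1) → index 10
j=10: u_10=317/330 ∈ [9/11, 1) → index 10

0 0 3 4 4 7 7 9 9 10 10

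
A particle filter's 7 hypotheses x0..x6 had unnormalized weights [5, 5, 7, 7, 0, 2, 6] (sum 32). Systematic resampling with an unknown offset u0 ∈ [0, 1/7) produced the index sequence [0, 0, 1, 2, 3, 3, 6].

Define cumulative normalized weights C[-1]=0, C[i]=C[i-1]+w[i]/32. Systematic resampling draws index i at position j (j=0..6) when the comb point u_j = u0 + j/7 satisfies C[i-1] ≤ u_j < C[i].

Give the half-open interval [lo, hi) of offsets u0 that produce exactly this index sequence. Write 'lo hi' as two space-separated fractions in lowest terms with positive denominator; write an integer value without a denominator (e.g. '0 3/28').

0 3/224

C = [5/32, 5/16, 17/32, 3/4, 3/4, 13/16, 1]
j=0 picked index 0: u0 ∈ [0, 5/32)
j=1 picked index 0: u0 ∈ [-1/7, 3/224)
j=2 picked index 1: u0 ∈ [-29/224, 3/112)
j=3 picked index 2: u0 ∈ [-13/112, 23/224)
j=4 picked index 3: u0 ∈ [-9/224, 5/28)
j=5 picked index 3: u0 ∈ [-41/224, 1/28)
j=6 picked index 6: u0 ∈ [-5/112, 1/7)
intersection: [0, 3/224)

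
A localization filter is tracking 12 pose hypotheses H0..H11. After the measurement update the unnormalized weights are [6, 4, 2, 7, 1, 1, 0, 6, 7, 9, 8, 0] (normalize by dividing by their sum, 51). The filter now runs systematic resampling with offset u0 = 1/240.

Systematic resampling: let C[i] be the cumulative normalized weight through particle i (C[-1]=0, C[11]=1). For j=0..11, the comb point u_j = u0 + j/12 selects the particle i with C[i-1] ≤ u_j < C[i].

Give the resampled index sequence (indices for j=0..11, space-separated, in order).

C = [2/17, 10/51, 4/17, 19/51, 20/51, 7/17, 7/17, 9/17, 2/3, 43/51, 1, 1]
j=0: u_0=1/240 ∈ [0, 2/17) → index 0
j=1: u_1=7/80 ∈ [0, 2/17) → index 0
j=2: u_2=41/240 ∈ [2/17, 10/51) → index 1
j=3: u_3=61/240 ∈ [4/17, 19/51) → index 3
j=4: u_4=27/80 ∈ [4/17, 19/51) → index 3
j=5: u_5=101/240 ∈ [7/17, 9/17) → index 7
j=6: u_6=121/240 ∈ [7/17, 9/17) → index 7
j=7: u_7=47/80 ∈ [9/17, 2/3) → index 8
j=8: u_8=161/240 ∈ [2/3, 43/51) → index 9
j=9: u_9=181/240 ∈ [2/3, 43/51) → index 9
j=10: u_10=67/80 ∈ [2/3, 43/51) → index 9
j=11: u_11=221/240 ∈ [43/51, 1) → index 10

0 0 1 3 3 7 7 8 9 9 9 10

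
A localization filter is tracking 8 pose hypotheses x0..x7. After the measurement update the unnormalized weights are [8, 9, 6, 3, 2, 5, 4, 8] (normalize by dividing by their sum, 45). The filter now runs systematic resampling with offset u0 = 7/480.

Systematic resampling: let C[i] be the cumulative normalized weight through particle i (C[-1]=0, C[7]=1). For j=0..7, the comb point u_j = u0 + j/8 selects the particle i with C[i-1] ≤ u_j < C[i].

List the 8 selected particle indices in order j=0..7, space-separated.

C = [8/45, 17/45, 23/45, 26/45, 28/45, 11/15, 37/45, 1]
j=0: u_0=7/480 ∈ [0, 8/45) → index 0
j=1: u_1=67/480 ∈ [0, 8/45) → index 0
j=2: u_2=127/480 ∈ [8/45, 17/45) → index 1
j=3: u_3=187/480 ∈ [17/45, 23/45) → index 2
j=4: u_4=247/480 ∈ [23/45, 26/45) → index 3
j=5: u_5=307/480 ∈ [28/45, 11/15) → index 5
j=6: u_6=367/480 ∈ [11/15, 37/45) → index 6
j=7: u_7=427/480 ∈ [37/45, 1) → index 7

0 0 1 2 3 5 6 7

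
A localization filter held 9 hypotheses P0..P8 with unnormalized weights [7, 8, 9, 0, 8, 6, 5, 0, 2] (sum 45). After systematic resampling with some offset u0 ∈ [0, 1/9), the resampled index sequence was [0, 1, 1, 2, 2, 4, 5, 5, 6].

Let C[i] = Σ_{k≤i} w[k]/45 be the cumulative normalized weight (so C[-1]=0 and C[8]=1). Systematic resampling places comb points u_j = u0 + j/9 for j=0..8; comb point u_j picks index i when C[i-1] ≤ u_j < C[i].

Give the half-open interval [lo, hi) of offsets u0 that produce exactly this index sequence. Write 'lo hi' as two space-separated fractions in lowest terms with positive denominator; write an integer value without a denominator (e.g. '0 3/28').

C = [7/45, 1/3, 8/15, 8/15, 32/45, 38/45, 43/45, 43/45, 1]
j=0 picked index 0: u0 ∈ [0, 7/45)
j=1 picked index 1: u0 ∈ [2/45, 2/9)
j=2 picked index 1: u0 ∈ [-1/15, 1/9)
j=3 picked index 2: u0 ∈ [0, 1/5)
j=4 picked index 2: u0 ∈ [-1/9, 4/45)
j=5 picked index 4: u0 ∈ [-1/45, 7/45)
j=6 picked index 5: u0 ∈ [2/45, 8/45)
j=7 picked index 5: u0 ∈ [-1/15, 1/15)
j=8 picked index 6: u0 ∈ [-2/45, 1/15)
intersection: [2/45, 1/15)

2/45 1/15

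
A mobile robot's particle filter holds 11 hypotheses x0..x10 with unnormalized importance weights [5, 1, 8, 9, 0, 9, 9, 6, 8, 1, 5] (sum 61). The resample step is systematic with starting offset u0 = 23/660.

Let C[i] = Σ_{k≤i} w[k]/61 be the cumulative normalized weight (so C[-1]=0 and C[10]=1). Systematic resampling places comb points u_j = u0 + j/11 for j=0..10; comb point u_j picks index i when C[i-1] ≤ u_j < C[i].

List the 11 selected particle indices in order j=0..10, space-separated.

0 2 2 3 5 5 6 6 7 8 10

C = [5/61, 6/61, 14/61, 23/61, 23/61, 32/61, 41/61, 47/61, 55/61, 56/61, 1]
j=0: u_0=23/660 ∈ [0, 5/61) → index 0
j=1: u_1=83/660 ∈ [6/61, 14/61) → index 2
j=2: u_2=13/60 ∈ [6/61, 14/61) → index 2
j=3: u_3=203/660 ∈ [14/61, 23/61) → index 3
j=4: u_4=263/660 ∈ [23/61, 32/61) → index 5
j=5: u_5=323/660 ∈ [23/61, 32/61) → index 5
j=6: u_6=383/660 ∈ [32/61, 41/61) → index 6
j=7: u_7=443/660 ∈ [32/61, 41/61) → index 6
j=8: u_8=503/660 ∈ [41/61, 47/61) → index 7
j=9: u_9=563/660 ∈ [47/61, 55/61) → index 8
j=10: u_10=623/660 ∈ [56/61, 1) → index 10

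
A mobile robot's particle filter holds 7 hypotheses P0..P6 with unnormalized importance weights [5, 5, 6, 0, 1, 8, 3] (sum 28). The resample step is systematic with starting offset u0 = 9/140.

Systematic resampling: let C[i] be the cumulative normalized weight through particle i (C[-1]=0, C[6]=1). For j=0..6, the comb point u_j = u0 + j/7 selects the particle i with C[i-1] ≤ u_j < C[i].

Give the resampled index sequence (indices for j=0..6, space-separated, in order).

C = [5/28, 5/14, 4/7, 4/7, 17/28, 25/28, 1]
j=0: u_0=9/140 ∈ [0, 5/28) → index 0
j=1: u_1=29/140 ∈ [5/28, 5/14) → index 1
j=2: u_2=7/20 ∈ [5/28, 5/14) → index 1
j=3: u_3=69/140 ∈ [5/14, 4/7) → index 2
j=4: u_4=89/140 ∈ [17/28, 25/28) → index 5
j=5: u_5=109/140 ∈ [17/28, 25/28) → index 5
j=6: u_6=129/140 ∈ [25/28, 1) → index 6

0 1 1 2 5 5 6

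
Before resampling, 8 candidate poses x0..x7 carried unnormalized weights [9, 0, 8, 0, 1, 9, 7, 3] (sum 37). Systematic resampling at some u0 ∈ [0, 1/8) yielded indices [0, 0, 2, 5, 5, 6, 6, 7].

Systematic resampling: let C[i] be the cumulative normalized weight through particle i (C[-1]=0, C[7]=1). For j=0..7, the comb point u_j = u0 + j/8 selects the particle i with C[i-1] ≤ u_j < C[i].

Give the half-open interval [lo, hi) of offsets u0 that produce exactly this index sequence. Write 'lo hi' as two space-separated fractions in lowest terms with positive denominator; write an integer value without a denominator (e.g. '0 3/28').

C = [9/37, 9/37, 17/37, 17/37, 18/37, 27/37, 34/37, 1]
j=0 picked index 0: u0 ∈ [0, 9/37)
j=1 picked index 0: u0 ∈ [-1/8, 35/296)
j=2 picked index 2: u0 ∈ [-1/148, 31/148)
j=3 picked index 5: u0 ∈ [33/296, 105/296)
j=4 picked index 5: u0 ∈ [-1/74, 17/74)
j=5 picked index 6: u0 ∈ [31/296, 87/296)
j=6 picked index 6: u0 ∈ [-3/148, 25/148)
j=7 picked index 7: u0 ∈ [13/296, 1/8)
intersection: [33/296, 35/296)

33/296 35/296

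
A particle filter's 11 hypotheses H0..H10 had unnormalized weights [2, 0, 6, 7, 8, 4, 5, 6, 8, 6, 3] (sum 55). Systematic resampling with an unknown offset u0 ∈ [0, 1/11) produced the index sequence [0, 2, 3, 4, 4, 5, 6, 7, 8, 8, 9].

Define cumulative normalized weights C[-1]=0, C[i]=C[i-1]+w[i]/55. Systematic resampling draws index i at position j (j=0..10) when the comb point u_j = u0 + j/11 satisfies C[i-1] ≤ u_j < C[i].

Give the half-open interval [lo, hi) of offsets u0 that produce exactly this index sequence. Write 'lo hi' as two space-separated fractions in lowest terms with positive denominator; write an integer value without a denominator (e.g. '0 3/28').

C = [2/55, 2/55, 8/55, 3/11, 23/55, 27/55, 32/55, 38/55, 46/55, 52/55, 1]
j=0 picked index 0: u0 ∈ [0, 2/55)
j=1 picked index 2: u0 ∈ [-3/55, 3/55)
j=2 picked index 3: u0 ∈ [-2/55, 1/11)
j=3 picked index 4: u0 ∈ [0, 8/55)
j=4 picked index 4: u0 ∈ [-1/11, 3/55)
j=5 picked index 5: u0 ∈ [-2/55, 2/55)
j=6 picked index 6: u0 ∈ [-3/55, 2/55)
j=7 picked index 7: u0 ∈ [-3/55, 3/55)
j=8 picked index 8: u0 ∈ [-2/55, 6/55)
j=9 picked index 8: u0 ∈ [-7/55, 1/55)
j=10 picked index 9: u0 ∈ [-4/55, 2/55)
intersection: [0, 1/55)

0 1/55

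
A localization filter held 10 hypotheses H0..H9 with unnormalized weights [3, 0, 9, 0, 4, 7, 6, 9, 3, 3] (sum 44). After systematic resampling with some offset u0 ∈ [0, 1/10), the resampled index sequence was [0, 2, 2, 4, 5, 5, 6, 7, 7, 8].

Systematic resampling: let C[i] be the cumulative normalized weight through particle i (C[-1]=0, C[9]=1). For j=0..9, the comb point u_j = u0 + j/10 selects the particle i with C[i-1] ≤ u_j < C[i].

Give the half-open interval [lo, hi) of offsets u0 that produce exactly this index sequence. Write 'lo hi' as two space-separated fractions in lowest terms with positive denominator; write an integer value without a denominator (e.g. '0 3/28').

C = [3/44, 3/44, 3/11, 3/11, 4/11, 23/44, 29/44, 19/22, 41/44, 1]
j=0 picked index 0: u0 ∈ [0, 3/44)
j=1 picked index 2: u0 ∈ [-7/220, 19/110)
j=2 picked index 2: u0 ∈ [-29/220, 4/55)
j=3 picked index 4: u0 ∈ [-3/110, 7/110)
j=4 picked index 5: u0 ∈ [-2/55, 27/220)
j=5 picked index 5: u0 ∈ [-3/22, 1/44)
j=6 picked index 6: u0 ∈ [-17/220, 13/220)
j=7 picked index 7: u0 ∈ [-9/220, 9/55)
j=8 picked index 7: u0 ∈ [-31/220, 7/110)
j=9 picked index 8: u0 ∈ [-2/55, 7/220)
intersection: [0, 1/44)

0 1/44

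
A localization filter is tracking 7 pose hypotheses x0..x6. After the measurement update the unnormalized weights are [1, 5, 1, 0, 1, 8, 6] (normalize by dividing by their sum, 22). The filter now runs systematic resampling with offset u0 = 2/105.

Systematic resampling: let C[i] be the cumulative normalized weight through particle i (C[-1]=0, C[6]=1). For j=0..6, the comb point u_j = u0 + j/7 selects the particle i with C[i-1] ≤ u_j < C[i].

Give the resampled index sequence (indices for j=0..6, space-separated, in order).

0 1 2 5 5 6 6

C = [1/22, 3/11, 7/22, 7/22, 4/11, 8/11, 1]
j=0: u_0=2/105 ∈ [0, 1/22) → index 0
j=1: u_1=17/105 ∈ [1/22, 3/11) → index 1
j=2: u_2=32/105 ∈ [3/11, 7/22) → index 2
j=3: u_3=47/105 ∈ [4/11, 8/11) → index 5
j=4: u_4=62/105 ∈ [4/11, 8/11) → index 5
j=5: u_5=11/15 ∈ [8/11, 1) → index 6
j=6: u_6=92/105 ∈ [8/11, 1) → index 6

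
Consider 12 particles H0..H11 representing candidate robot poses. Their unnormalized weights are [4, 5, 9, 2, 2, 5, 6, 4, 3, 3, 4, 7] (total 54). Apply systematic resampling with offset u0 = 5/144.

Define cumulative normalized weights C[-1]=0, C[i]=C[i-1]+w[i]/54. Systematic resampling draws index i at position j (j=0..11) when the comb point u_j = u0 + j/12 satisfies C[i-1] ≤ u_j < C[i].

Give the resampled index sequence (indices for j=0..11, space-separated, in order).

0 1 2 2 3 5 6 7 8 9 10 11

C = [2/27, 1/6, 1/3, 10/27, 11/27, 1/2, 11/18, 37/54, 20/27, 43/54, 47/54, 1]
j=0: u_0=5/144 ∈ [0, 2/27) → index 0
j=1: u_1=17/144 ∈ [2/27, 1/6) → index 1
j=2: u_2=29/144 ∈ [1/6, 1/3) → index 2
j=3: u_3=41/144 ∈ [1/6, 1/3) → index 2
j=4: u_4=53/144 ∈ [1/3, 10/27) → index 3
j=5: u_5=65/144 ∈ [11/27, 1/2) → index 5
j=6: u_6=77/144 ∈ [1/2, 11/18) → index 6
j=7: u_7=89/144 ∈ [11/18, 37/54) → index 7
j=8: u_8=101/144 ∈ [37/54, 20/27) → index 8
j=9: u_9=113/144 ∈ [20/27, 43/54) → index 9
j=10: u_10=125/144 ∈ [43/54, 47/54) → index 10
j=11: u_11=137/144 ∈ [47/54, 1) → index 11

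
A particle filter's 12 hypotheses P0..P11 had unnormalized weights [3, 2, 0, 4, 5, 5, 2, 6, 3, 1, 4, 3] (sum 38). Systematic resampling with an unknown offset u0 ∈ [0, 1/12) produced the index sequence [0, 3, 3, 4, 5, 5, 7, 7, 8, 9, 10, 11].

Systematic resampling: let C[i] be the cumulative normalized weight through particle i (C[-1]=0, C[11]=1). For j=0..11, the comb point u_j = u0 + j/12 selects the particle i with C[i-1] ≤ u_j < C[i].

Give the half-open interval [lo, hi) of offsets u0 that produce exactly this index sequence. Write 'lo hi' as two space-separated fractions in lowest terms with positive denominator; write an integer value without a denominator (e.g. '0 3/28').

C = [3/38, 5/38, 5/38, 9/38, 7/19, 1/2, 21/38, 27/38, 15/19, 31/38, 35/38, 1]
j=0 picked index 0: u0 ∈ [0, 3/38)
j=1 picked index 3: u0 ∈ [11/228, 35/228)
j=2 picked index 3: u0 ∈ [-2/57, 4/57)
j=3 picked index 4: u0 ∈ [-1/76, 9/76)
j=4 picked index 5: u0 ∈ [2/57, 1/6)
j=5 picked index 5: u0 ∈ [-11/228, 1/12)
j=6 picked index 7: u0 ∈ [1/19, 4/19)
j=7 picked index 7: u0 ∈ [-7/228, 29/228)
j=8 picked index 8: u0 ∈ [5/114, 7/57)
j=9 picked index 9: u0 ∈ [3/76, 5/76)
j=10 picked index 10: u0 ∈ [-1/57, 5/57)
j=11 picked index 11: u0 ∈ [1/228, 1/12)
intersection: [1/19, 5/76)

1/19 5/76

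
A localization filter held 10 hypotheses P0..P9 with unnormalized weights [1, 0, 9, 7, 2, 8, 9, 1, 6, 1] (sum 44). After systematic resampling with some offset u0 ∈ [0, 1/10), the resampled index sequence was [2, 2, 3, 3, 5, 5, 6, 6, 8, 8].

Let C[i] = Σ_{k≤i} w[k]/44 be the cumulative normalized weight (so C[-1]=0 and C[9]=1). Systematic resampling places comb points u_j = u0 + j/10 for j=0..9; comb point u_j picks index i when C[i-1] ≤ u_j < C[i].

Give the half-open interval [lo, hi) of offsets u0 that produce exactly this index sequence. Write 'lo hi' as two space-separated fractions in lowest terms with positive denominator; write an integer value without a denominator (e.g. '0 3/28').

C = [1/44, 1/44, 5/22, 17/44, 19/44, 27/44, 9/11, 37/44, 43/44, 1]
j=0 picked index 2: u0 ∈ [1/44, 5/22)
j=1 picked index 2: u0 ∈ [-17/220, 7/55)
j=2 picked index 3: u0 ∈ [3/110, 41/220)
j=3 picked index 3: u0 ∈ [-4/55, 19/220)
j=4 picked index 5: u0 ∈ [7/220, 47/220)
j=5 picked index 5: u0 ∈ [-3/44, 5/44)
j=6 picked index 6: u0 ∈ [3/220, 12/55)
j=7 picked index 6: u0 ∈ [-19/220, 13/110)
j=8 picked index 8: u0 ∈ [9/220, 39/220)
j=9 picked index 8: u0 ∈ [-13/220, 17/220)
intersection: [9/220, 17/220)

9/220 17/220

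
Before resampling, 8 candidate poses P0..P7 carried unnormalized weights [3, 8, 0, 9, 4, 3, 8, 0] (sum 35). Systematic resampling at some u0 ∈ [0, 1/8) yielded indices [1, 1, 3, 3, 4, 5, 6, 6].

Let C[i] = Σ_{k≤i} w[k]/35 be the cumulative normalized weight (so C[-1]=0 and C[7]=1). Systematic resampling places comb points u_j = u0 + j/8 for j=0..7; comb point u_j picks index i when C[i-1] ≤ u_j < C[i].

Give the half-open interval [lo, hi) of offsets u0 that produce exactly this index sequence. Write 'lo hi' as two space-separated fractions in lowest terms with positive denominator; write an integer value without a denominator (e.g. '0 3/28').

3/35 1/8

C = [3/35, 11/35, 11/35, 4/7, 24/35, 27/35, 1, 1]
j=0 picked index 1: u0 ∈ [3/35, 11/35)
j=1 picked index 1: u0 ∈ [-11/280, 53/280)
j=2 picked index 3: u0 ∈ [9/140, 9/28)
j=3 picked index 3: u0 ∈ [-17/280, 11/56)
j=4 picked index 4: u0 ∈ [1/14, 13/70)
j=5 picked index 5: u0 ∈ [17/280, 41/280)
j=6 picked index 6: u0 ∈ [3/140, 1/4)
j=7 picked index 6: u0 ∈ [-29/280, 1/8)
intersection: [3/35, 1/8)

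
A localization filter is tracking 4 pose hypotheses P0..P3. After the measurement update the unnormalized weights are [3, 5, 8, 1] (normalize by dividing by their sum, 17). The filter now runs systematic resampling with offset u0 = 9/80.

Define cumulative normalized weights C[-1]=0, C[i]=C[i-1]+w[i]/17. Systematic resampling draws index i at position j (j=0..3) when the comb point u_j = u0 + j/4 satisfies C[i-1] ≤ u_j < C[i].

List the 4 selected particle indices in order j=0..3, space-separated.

C = [3/17, 8/17, 16/17, 1]
j=0: u_0=9/80 ∈ [0, 3/17) → index 0
j=1: u_1=29/80 ∈ [3/17, 8/17) → index 1
j=2: u_2=49/80 ∈ [8/17, 16/17) → index 2
j=3: u_3=69/80 ∈ [8/17, 16/17) → index 2

0 1 2 2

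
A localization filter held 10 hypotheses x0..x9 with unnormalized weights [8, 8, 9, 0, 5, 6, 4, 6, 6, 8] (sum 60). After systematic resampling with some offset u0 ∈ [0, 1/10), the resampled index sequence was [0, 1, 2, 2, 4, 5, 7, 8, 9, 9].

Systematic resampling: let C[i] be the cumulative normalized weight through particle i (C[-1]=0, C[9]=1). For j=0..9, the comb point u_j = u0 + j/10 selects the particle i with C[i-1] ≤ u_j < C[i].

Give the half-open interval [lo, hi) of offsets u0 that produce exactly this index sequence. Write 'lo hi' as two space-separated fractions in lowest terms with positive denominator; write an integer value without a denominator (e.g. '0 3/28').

1/15 1/10

C = [2/15, 4/15, 5/12, 5/12, 1/2, 3/5, 2/3, 23/30, 13/15, 1]
j=0 picked index 0: u0 ∈ [0, 2/15)
j=1 picked index 1: u0 ∈ [1/30, 1/6)
j=2 picked index 2: u0 ∈ [1/15, 13/60)
j=3 picked index 2: u0 ∈ [-1/30, 7/60)
j=4 picked index 4: u0 ∈ [1/60, 1/10)
j=5 picked index 5: u0 ∈ [0, 1/10)
j=6 picked index 7: u0 ∈ [1/15, 1/6)
j=7 picked index 8: u0 ∈ [1/15, 1/6)
j=8 picked index 9: u0 ∈ [1/15, 1/5)
j=9 picked index 9: u0 ∈ [-1/30, 1/10)
intersection: [1/15, 1/10)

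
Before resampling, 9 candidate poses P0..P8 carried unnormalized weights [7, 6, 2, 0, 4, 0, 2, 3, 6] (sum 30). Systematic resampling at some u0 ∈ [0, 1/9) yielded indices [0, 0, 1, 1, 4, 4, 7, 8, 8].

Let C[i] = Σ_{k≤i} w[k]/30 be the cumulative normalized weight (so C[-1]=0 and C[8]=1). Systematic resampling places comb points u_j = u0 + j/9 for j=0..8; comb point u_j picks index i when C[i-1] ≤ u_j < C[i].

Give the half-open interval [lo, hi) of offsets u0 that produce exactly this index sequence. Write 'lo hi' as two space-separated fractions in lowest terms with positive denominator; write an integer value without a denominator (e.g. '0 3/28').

1/18 7/90

C = [7/30, 13/30, 1/2, 1/2, 19/30, 19/30, 7/10, 4/5, 1]
j=0 picked index 0: u0 ∈ [0, 7/30)
j=1 picked index 0: u0 ∈ [-1/9, 11/90)
j=2 picked index 1: u0 ∈ [1/90, 19/90)
j=3 picked index 1: u0 ∈ [-1/10, 1/10)
j=4 picked index 4: u0 ∈ [1/18, 17/90)
j=5 picked index 4: u0 ∈ [-1/18, 7/90)
j=6 picked index 7: u0 ∈ [1/30, 2/15)
j=7 picked index 8: u0 ∈ [1/45, 2/9)
j=8 picked index 8: u0 ∈ [-4/45, 1/9)
intersection: [1/18, 7/90)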